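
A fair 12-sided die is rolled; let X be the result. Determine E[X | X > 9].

11

Given X > 9, X is equally likely to be any of {10, 11, 12}.
E[X | X > 9] = (10 + 11 + 12) / 3 = 11.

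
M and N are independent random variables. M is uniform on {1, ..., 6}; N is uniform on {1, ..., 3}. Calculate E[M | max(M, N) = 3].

12/5

Outcomes with max(M, N) = 3: (1,3), (2,3), (3,1), (3,2), (3,3), each with probability 1/18.
E[M | max(M, N) = 3] = (1 + 2 + 3 + 3 + 3) / 5 = 12/5.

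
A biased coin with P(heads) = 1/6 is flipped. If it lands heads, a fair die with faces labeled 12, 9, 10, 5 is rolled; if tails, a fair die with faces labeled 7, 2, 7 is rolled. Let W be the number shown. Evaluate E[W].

E[W | heads] = (12+9+10+5)/4 = 9.
E[W | tails] = (7+2+7)/3 = 16/3.
By the law of total expectation,
E[W] = (1/6)·(9) + (5/6)·(16/3) = 107/18.

107/18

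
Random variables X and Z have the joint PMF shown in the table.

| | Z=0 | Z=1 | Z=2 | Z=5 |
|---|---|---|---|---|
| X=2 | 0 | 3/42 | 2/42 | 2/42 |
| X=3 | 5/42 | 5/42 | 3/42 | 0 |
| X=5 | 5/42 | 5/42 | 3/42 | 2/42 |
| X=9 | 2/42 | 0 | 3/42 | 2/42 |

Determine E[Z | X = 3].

11/13

P(X = 3) = 13/42.
Σ Z·P over the event = 0·(5/42) + 1·(5/42) + 2·(3/42) = 11/42.
E[Z | X = 3] = (11/42) / (13/42) = 11/13.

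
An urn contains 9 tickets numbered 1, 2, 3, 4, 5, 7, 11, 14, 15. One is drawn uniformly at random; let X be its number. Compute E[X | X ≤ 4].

5/2

P(X ≤ 4) = 4/9.
Σ over the event: 1·1/9 + 2·1/9 + 3·1/9 + 4·1/9 = 10/9.
E[X | X ≤ 4] = (10/9) / (4/9) = 5/2.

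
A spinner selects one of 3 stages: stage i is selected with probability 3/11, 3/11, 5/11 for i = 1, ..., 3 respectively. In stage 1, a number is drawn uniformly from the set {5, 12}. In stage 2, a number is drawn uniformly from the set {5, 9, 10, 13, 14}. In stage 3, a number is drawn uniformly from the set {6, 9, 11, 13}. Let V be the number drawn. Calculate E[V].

2097/220

E[V | stage 1] = (5+12)/2 = 17/2.
E[V | stage 2] = (5+9+10+13+14)/5 = 51/5.
E[V | stage 3] = (6+9+11+13)/4 = 39/4.
By the law of total expectation,
E[V] = (3/11)·(17/2) + (3/11)·(51/5) + (5/11)·(39/4) = 2097/220.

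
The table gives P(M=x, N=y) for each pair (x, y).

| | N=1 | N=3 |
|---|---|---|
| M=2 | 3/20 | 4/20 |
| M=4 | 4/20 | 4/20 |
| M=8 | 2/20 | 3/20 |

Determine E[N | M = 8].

P(M = 8) = 1/4.
Σ N·P over the event = 1·(2/20) + 3·(3/20) = 11/20.
E[N | M = 8] = (11/20) / (1/4) = 11/5.

11/5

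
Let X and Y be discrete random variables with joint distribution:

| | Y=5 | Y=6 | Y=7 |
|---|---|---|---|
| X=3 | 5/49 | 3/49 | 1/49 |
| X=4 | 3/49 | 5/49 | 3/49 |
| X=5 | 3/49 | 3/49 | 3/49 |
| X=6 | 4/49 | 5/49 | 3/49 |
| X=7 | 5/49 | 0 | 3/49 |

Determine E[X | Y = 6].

P(Y = 6) = 16/49.
Summing X·P(X=x,Y=y) over the conditioning event gives 74/49.
E[X | Y = 6] = (74/49) / (16/49) = 37/8.

37/8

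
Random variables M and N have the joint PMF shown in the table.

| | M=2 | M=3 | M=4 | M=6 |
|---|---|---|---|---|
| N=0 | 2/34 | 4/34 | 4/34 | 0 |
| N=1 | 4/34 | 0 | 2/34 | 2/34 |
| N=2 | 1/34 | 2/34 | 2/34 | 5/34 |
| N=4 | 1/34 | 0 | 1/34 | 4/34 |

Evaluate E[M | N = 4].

P(N = 4) = 3/17.
Σ M·P over the event = 2·(1/34) + 4·(1/34) + 6·(4/34) = 15/17.
E[M | N = 4] = (15/17) / (3/17) = 5.

5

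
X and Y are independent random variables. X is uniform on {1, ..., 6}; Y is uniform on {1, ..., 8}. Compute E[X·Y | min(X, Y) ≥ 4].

30

P(min(X, Y) ≥ 4) = 5/16.
Summing XY·P(x,y) over outcomes with min(X, Y) ≥ 4 gives 75/8.
E[X·Y | min(X, Y) ≥ 4] = (75/8) / (5/16) = 30.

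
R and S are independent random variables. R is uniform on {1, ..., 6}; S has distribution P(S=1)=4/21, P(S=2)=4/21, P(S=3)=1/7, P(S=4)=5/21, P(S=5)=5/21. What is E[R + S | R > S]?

P(R > S) = 10/21.
Summing (R+S)·P(x,y) over outcomes with R > S gives 71/21.
E[R + S | R > S] = (71/21) / (10/21) = 71/10.

71/10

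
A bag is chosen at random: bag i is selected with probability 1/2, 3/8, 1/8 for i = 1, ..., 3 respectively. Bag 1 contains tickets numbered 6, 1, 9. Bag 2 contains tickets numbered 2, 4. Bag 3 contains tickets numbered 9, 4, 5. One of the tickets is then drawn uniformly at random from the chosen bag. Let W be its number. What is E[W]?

109/24

E[W | bag 1] = (6+1+9)/3 = 16/3.
E[W | bag 2] = (2+4)/2 = 3.
E[W | bag 3] = (9+4+5)/3 = 6.
E[W] = (1/2)·(16/3) + (3/8)·(3) + (1/8)·(6) = 109/24.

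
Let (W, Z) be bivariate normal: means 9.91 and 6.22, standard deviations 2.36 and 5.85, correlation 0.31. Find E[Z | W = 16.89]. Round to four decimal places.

11.5837

The regression of Z on W has slope ρ·σ_Z/σ_W and passes through (μ_W, μ_Z).
E[Z | W=16.89] = 6.22 + (0.31)·(5.85/2.36)·(16.89 − (9.91)) = 6.22 + (0.768432)·(6.98) = 11.5837.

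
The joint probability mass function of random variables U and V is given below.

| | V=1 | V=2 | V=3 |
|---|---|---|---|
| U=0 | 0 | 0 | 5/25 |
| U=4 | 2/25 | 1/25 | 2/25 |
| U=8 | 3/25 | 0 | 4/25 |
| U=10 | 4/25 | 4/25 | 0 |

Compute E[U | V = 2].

P(V = 2) = 1/5.
Σ U·P over the event = 4·(1/25) + 10·(4/25) = 44/25.
E[U | V = 2] = (44/25) / (1/5) = 44/5.

44/5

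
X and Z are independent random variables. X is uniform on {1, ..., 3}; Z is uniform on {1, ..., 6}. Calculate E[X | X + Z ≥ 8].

8/3

P(X + Z ≥ 8) = 1/6.
Summing X·P(x,y) over outcomes with X + Z ≥ 8 gives 4/9.
E[X | X + Z ≥ 8] = (4/9) / (1/6) = 8/3.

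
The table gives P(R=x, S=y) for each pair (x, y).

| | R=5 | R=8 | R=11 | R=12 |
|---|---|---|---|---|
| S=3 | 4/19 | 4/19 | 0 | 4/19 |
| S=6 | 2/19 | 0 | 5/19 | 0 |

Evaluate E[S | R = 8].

P(R = 8) = 4/19.
Σ S·P over the event = 3·(4/19) = 12/19.
E[S | R = 8] = (12/19) / (4/19) = 3.

3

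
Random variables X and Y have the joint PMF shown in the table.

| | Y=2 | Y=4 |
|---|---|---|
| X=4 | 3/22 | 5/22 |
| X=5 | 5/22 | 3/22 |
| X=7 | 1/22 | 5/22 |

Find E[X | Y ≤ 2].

P(Y ≤ 2) = 9/22.
Summing X·P(X=x,Y=y) over the conditioning event gives 2.
E[X | Y ≤ 2] = (2) / (9/22) = 44/9.

44/9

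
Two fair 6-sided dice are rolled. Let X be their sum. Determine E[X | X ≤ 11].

48/7

P(X ≤ 11) = 35/36.
E[X | X ≤ 11] = (20/3) / (35/36) = 48/7.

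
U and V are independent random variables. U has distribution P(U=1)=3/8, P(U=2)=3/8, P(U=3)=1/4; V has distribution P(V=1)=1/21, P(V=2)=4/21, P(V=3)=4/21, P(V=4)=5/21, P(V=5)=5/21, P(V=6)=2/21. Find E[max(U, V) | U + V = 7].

151/31

P(U + V = 7) = 31/168.
Summing max(U,V)·P(x,y) over outcomes with U + V = 7 gives 151/168.
E[max(U, V) | U + V = 7] = (151/168) / (31/168) = 151/31.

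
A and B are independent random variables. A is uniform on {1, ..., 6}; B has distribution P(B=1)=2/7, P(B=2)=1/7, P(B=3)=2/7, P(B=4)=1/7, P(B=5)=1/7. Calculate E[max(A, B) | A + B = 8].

5

P(A + B = 8) = 5/42.
Summing max(A,B)·P(x,y) over outcomes with A + B = 8 gives 25/42.
E[max(A, B) | A + B = 8] = (25/42) / (5/42) = 5.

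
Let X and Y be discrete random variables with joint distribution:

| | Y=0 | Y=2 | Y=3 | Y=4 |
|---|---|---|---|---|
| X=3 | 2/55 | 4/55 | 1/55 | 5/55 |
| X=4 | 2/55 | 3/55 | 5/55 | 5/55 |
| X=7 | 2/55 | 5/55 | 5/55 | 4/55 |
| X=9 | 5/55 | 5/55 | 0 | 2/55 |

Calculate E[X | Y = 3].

58/11

P(Y = 3) = 1/5.
Summing X·P(X=x,Y=y) over the conditioning event gives 58/55.
E[X | Y = 3] = (58/55) / (1/5) = 58/11.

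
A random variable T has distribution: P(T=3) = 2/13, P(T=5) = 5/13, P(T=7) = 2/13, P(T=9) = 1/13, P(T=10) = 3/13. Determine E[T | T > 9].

10

P(T > 9) = 3/13.
Σ over the event: 10·3/13 = 30/13.
E[T | T > 9] = (30/13) / (3/13) = 10.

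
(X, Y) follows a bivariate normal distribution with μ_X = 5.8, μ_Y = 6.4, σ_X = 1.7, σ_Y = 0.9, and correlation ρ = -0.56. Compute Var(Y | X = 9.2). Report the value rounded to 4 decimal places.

0.5560

For a bivariate normal, Var(Y | X=x) = σ_Y²(1 − ρ²).
Var(Y | X=9.2) = (0.9)²·(1 − (-0.56)²) = 0.81·0.6864 = 0.5560.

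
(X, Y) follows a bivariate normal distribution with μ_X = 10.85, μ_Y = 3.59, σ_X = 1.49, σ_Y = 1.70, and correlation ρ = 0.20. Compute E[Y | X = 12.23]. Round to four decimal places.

The regression of Y on X has slope ρ·σ_Y/σ_X and passes through (μ_X, μ_Y).
E[Y | X=12.23] = 3.59 + (0.20)·(1.70/1.49)·(12.23 − (10.85)) = 3.59 + (0.22819)·(1.38) = 3.9049.

3.9049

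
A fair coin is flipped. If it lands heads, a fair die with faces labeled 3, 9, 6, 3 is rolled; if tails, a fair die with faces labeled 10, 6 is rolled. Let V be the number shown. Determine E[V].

53/8

E[V | heads] = (3+9+6+3)/4 = 21/4.
E[V | tails] = (10+6)/2 = 8.
E[V] = (1/2)·(21/4) + (1/2)·(8) = 53/8.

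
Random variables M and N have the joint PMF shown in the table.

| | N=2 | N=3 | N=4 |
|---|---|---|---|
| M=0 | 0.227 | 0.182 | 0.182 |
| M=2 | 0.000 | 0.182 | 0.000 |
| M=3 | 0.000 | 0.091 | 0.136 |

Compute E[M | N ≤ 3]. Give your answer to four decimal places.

P(N ≤ 3) = 0.682.
Σ M·P over the event = 0·(0.227) + 0·(0.182) + 2·(0.182) + 3·(0.091) = 0.637.
E[M | N ≤ 3] = (0.637) / (0.682) = 0.9340.

0.9340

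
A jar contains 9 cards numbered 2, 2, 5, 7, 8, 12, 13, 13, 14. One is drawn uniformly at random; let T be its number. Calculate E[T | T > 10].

P(T > 10) = 4/9.
Σ over the event: 12·1/9 + 13·2/9 + 14·1/9 = 52/9.
E[T | T > 10] = (52/9) / (4/9) = 13.

13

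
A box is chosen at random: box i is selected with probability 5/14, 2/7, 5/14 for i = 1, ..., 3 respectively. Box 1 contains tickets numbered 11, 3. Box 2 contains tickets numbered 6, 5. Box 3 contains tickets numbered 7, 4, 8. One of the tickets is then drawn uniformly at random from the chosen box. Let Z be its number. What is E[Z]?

19/3

E[Z | box 1] = (11+3)/2 = 7.
E[Z | box 2] = (6+5)/2 = 11/2.
E[Z | box 3] = (7+4+8)/3 = 19/3.
By the law of total expectation,
E[Z] = (5/14)·(7) + (2/7)·(11/2) + (5/14)·(19/3) = 19/3.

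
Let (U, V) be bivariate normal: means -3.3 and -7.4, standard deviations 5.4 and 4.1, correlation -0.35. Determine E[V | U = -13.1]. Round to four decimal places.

The regression of V on U has slope ρ·σ_V/σ_U and passes through (μ_U, μ_V).
E[V | U=-13.1] = -7.4 + (-0.35)·(4.1/5.4)·(-13.1 − (-3.3)) = -7.4 + (-0.26574)·(-9.8) = -4.7957.

-4.7957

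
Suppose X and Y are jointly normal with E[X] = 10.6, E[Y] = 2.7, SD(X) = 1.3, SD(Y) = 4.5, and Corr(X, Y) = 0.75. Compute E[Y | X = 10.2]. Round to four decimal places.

1.6615

E[Y | X=x] = μ_Y + ρ(σ_Y/σ_X)(x − μ_X) for jointly normal variables.
E[Y | X=10.2] = 2.7 + (0.75)·(4.5/1.3)·(10.2 − (10.6)) = 2.7 + (2.5962)·(-0.4) = 1.6615.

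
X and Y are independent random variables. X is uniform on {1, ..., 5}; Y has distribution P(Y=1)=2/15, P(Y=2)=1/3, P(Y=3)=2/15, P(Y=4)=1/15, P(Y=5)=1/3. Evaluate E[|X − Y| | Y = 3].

6/5

P(Y = 3) = 2/15.
Summing |X−Y|·P(x,y) over outcomes with Y = 3 gives 4/25.
E[|X − Y| | Y = 3] = (4/25) / (2/15) = 6/5.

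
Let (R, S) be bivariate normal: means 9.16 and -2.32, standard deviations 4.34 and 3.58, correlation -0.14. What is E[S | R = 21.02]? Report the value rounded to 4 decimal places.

-3.6896

The regression of S on R has slope ρ·σ_S/σ_R and passes through (μ_R, μ_S).
E[S | R=21.02] = -2.32 + (-0.14)·(3.58/4.34)·(21.02 − (9.16)) = -2.32 + (-0.11548)·(11.86) = -3.6896.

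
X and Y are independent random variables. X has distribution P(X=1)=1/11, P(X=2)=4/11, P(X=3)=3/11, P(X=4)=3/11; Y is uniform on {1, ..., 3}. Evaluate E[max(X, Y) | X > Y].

62/19

P(X > Y) = 19/33.
Summing max(X,Y)·P(x,y) over outcomes with X > Y gives 62/33.
E[max(X, Y) | X > Y] = (62/33) / (19/33) = 62/19.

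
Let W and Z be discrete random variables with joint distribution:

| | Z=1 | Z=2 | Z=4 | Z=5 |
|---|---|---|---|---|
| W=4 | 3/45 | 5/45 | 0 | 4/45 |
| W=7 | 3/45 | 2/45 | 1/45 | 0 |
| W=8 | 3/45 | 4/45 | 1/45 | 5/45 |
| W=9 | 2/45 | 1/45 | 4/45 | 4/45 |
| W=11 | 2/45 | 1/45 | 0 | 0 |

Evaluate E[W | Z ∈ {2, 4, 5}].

229/32

P(Z ∈ {2, 4, 5}) = 32/45.
Summing W·P(W=x,Z=y) over the conditioning event gives 229/45.
E[W | Z ∈ {2, 4, 5}] = (229/45) / (32/45) = 229/32.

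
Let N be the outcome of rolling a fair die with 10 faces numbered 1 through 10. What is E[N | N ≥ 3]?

Given N ≥ 3, N is equally likely to be any of {3, 4, 5, 6, 7, 8, 9, 10}.
E[N | N ≥ 3] = (3 + 4 + 5 + 6 + 7 + 8 + 9 + 10) / 8 = 13/2.

13/2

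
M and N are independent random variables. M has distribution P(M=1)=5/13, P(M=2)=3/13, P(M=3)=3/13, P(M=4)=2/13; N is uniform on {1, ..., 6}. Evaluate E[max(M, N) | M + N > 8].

P(M + N > 8) = 7/78.
Summing max(M,N)·P(x,y) over outcomes with M + N > 8 gives 20/39.
E[max(M, N) | M + N > 8] = (20/39) / (7/78) = 40/7.

40/7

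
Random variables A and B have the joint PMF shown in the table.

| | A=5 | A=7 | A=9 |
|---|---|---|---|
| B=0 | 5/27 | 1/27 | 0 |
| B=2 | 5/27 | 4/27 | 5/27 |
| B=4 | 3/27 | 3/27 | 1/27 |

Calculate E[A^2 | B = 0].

29

P(B = 0) = 2/9.
Σ A^2·P over the event = 25·(5/27) + 49·(1/27) = 58/9.
E[A^2 | B = 0] = (58/9) / (2/9) = 29.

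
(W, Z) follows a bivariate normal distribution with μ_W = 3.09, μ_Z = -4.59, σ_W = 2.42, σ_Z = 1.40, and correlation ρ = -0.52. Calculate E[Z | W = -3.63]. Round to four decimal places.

-2.5684

For a bivariate normal, E[Z | W=x] = μ_Z + ρ·(σ_Z/σ_W)·(x − μ_W).
E[Z | W=-3.63] = -4.59 + (-0.52)·(1.40/2.42)·(-3.63 − (3.09)) = -4.59 + (-0.30083)·(-6.72) = -2.5684.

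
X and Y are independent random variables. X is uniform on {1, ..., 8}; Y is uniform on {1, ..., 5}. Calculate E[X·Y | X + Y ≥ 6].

P(X + Y ≥ 6) = 3/4.
Summing XY·P(x,y) over outcomes with X + Y ≥ 6 gives 101/8.
E[X·Y | X + Y ≥ 6] = (101/8) / (3/4) = 101/6.

101/6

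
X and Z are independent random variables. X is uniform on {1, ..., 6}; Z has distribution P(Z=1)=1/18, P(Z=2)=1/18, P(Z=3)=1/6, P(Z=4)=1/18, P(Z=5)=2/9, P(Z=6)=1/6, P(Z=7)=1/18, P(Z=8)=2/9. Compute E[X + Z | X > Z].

31/4

P(X > Z) = 2/9.
Summing (X+Z)·P(x,y) over outcomes with X > Z gives 31/18.
E[X + Z | X > Z] = (31/18) / (2/9) = 31/4.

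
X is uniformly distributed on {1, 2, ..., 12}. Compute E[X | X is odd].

Given X is odd, X is equally likely to be any of {1, 3, 5, 7, 9, 11}.
E[X | X is odd] = (1 + 3 + 5 + 7 + 9 + 11) / 6 = 6.

6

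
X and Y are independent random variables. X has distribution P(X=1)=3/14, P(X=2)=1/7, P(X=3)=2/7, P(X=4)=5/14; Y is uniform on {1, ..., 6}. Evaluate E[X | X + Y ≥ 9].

P(X + Y ≥ 9) = 1/6.
Summing X·P(x,y) over outcomes with X + Y ≥ 9 gives 13/21.
E[X | X + Y ≥ 9] = (13/21) / (1/6) = 26/7.

26/7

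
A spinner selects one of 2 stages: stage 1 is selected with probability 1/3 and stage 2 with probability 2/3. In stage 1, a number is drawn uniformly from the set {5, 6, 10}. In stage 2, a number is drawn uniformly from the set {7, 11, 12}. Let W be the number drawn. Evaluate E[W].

9

E[W | stage 1] = (5+6+10)/3 = 7.
E[W | stage 2] = (7+11+12)/3 = 10.
E[W] = (1/3)·(7) + (2/3)·(10) = 9.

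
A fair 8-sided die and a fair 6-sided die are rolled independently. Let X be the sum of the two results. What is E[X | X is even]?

8

P(X is even) = 1/2.
Σ over the event: 2·1/48 + 4·1/16 + 6·5/48 + 8·1/8 + 10·5/48 + 12·1/16 + 14·1/48 = 4.
E[X | X is even] = (4) / (1/2) = 8.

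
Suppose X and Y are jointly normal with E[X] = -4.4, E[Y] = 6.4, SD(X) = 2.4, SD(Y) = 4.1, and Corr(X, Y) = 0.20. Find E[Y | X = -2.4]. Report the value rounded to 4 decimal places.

7.0833

E[Y | X=x] = μ_Y + ρ(σ_Y/σ_X)(x − μ_X) for jointly normal variables.
E[Y | X=-2.4] = 6.4 + (0.20)·(4.1/2.4)·(-2.4 − (-4.4)) = 6.4 + (0.34167)·(2) = 7.0833.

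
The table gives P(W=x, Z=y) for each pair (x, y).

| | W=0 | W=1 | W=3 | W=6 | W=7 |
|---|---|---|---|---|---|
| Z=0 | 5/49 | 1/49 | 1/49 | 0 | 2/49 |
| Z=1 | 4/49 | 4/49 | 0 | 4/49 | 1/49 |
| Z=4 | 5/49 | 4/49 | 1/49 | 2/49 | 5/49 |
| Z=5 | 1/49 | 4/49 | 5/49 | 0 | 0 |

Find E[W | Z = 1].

P(Z = 1) = 13/49.
Σ W·P over the event = 0·(4/49) + 1·(4/49) + 6·(4/49) + 7·(1/49) = 5/7.
E[W | Z = 1] = (5/7) / (13/49) = 35/13.

35/13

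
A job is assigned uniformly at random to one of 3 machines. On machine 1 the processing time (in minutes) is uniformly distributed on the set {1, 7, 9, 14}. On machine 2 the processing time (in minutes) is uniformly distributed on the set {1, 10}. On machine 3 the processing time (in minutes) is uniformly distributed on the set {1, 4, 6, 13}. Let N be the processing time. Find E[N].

77/12

E[N | machine 1] = (1+7+9+14)/4 = 31/4.
E[N | machine 2] = (1+10)/2 = 11/2.
E[N | machine 3] = (1+4+6+13)/4 = 6.
E[N] = (1/3)·(31/4) + (1/3)·(11/2) + (1/3)·(6) = 77/12.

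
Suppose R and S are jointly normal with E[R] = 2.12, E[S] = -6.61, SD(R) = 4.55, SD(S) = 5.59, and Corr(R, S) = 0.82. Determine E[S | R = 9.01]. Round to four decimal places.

0.3312

The regression of S on R has slope ρ·σ_S/σ_R and passes through (μ_R, μ_S).
E[S | R=9.01] = -6.61 + (0.82)·(5.59/4.55)·(9.01 − (2.12)) = -6.61 + (1.00743)·(6.89) = 0.3312.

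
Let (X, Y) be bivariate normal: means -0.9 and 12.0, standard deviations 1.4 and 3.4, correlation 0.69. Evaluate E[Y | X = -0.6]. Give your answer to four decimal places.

12.5027

The regression of Y on X has slope ρ·σ_Y/σ_X and passes through (μ_X, μ_Y).
E[Y | X=-0.6] = 12.0 + (0.69)·(3.4/1.4)·(-0.6 − (-0.9)) = 12.0 + (1.6757)·(0.3) = 12.5027.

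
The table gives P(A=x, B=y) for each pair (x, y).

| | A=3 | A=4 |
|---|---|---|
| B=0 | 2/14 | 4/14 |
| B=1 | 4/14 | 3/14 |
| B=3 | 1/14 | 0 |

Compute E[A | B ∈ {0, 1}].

46/13

P(B ∈ {0, 1}) = 13/14.
Σ A·P over the event = 3·(2/14) + 3·(4/14) + 4·(4/14) + 4·(3/14) = 23/7.
E[A | B ∈ {0, 1}] = (23/7) / (13/14) = 46/13.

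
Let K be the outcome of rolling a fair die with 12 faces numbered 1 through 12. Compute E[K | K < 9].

9/2

Given K < 9, K is equally likely to be any of {1, 2, 3, 4, 5, 6, 7, 8}.
E[K | K < 9] = (1 + 2 + 3 + 4 + 5 + 6 + 7 + 8) / 8 = 9/2.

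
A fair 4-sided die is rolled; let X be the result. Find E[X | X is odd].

2

Given X is odd, X is equally likely to be any of {1, 3}.
E[X | X is odd] = (1 + 3) / 2 = 2.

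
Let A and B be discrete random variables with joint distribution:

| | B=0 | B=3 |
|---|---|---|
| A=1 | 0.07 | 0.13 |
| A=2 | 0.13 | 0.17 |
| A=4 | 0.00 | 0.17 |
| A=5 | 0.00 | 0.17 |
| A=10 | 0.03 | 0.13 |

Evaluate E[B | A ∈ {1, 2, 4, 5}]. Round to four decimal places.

2.2857

P(A ∈ {1, 2, 4, 5}) = 0.84.
Σ B·P over the event = 0·(0.07) + 3·(0.13) + 0·(0.13) + 3·(0.17) + 3·(0.17) + 3·(0.17) = 1.92.
E[B | A ∈ {1, 2, 4, 5}] = (1.92) / (0.84) = 2.2857.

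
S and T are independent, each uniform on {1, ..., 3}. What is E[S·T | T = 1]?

2

Outcomes with T = 1: (1,1), (2,1), (3,1), each with probability 1/9.
E[S·T | T = 1] = (1 + 2 + 3) / 3 = 2.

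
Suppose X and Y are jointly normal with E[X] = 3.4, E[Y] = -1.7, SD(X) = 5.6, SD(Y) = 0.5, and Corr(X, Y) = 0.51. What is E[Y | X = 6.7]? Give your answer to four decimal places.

The regression of Y on X has slope ρ·σ_Y/σ_X and passes through (μ_X, μ_Y).
E[Y | X=6.7] = -1.7 + (0.51)·(0.5/5.6)·(6.7 − (3.4)) = -1.7 + (0.045536)·(3.3) = -1.5497.

-1.5497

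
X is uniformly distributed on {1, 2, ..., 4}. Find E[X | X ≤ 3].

2

Given X ≤ 3, X is equally likely to be any of {1, 2, 3}.
E[X | X ≤ 3] = (1 + 2 + 3) / 3 = 2.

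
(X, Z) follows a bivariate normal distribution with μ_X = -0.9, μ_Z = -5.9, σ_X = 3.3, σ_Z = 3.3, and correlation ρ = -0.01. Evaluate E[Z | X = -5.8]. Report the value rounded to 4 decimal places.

-5.8510

E[Z | X=x] = μ_Z + ρ(σ_Z/σ_X)(x − μ_X) for jointly normal variables.
E[Z | X=-5.8] = -5.9 + (-0.01)·(3.3/3.3)·(-5.8 − (-0.9)) = -5.9 + (-0.01)·(-4.9) = -5.8510.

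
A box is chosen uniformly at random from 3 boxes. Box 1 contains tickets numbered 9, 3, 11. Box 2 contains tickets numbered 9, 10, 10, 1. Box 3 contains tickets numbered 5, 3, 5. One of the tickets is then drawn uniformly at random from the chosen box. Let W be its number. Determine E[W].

13/2

E[W | box 1] = (9+3+11)/3 = 23/3.
E[W | box 2] = (9+10+10+1)/4 = 15/2.
E[W | box 3] = (5+3+5)/3 = 13/3.
E[W] = (1/3)·(23/3) + (1/3)·(15/2) + (1/3)·(13/3) = 13/2.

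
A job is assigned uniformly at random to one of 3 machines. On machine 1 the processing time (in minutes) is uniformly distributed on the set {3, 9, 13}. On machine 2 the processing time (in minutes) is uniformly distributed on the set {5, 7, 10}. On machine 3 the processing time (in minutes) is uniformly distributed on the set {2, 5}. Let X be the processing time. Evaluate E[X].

115/18

E[X | machine 1] = (3+9+13)/3 = 25/3.
E[X | machine 2] = (5+7+10)/3 = 22/3.
E[X | machine 3] = (2+5)/2 = 7/2.
By the law of total expectation,
E[X] = (1/3)·(25/3) + (1/3)·(22/3) + (1/3)·(7/2) = 115/18.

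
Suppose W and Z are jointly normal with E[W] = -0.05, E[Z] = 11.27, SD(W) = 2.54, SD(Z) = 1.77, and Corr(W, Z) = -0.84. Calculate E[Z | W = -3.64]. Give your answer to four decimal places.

E[Z | W=x] = μ_Z + ρ(σ_Z/σ_W)(x − μ_W) for jointly normal variables.
E[Z | W=-3.64] = 11.27 + (-0.84)·(1.77/2.54)·(-3.64 − (-0.05)) = 11.27 + (-0.58535)·(-3.59) = 13.3714.

13.3714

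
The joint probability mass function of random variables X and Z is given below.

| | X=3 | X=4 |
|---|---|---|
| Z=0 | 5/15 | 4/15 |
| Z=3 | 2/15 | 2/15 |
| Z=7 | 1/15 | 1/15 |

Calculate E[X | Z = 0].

31/9

P(Z = 0) = 3/5.
Σ X·P over the event = 3·(5/15) + 4·(4/15) = 31/15.
E[X | Z = 0] = (31/15) / (3/5) = 31/9.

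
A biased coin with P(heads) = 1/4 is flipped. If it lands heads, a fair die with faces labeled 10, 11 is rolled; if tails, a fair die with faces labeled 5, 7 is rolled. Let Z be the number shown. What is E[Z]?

57/8

E[Z | heads] = (10+11)/2 = 21/2.
E[Z | tails] = (5+7)/2 = 6.
By the law of total expectation,
E[Z] = (1/4)·(21/2) + (3/4)·(6) = 57/8.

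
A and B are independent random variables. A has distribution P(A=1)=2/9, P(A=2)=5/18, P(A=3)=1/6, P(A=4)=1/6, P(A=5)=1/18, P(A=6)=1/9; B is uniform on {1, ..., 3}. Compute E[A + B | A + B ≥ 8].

42/5

P(A + B ≥ 8) = 5/54.
Summing (A+B)·P(x,y) over outcomes with A + B ≥ 8 gives 7/9.
E[A + B | A + B ≥ 8] = (7/9) / (5/54) = 42/5.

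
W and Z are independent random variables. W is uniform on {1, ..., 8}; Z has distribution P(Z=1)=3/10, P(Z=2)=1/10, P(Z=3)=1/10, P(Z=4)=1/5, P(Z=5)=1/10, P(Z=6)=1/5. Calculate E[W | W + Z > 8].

208/33

P(W + Z > 8) = 33/80.
Summing W·P(x,y) over outcomes with W + Z > 8 gives 13/5.
E[W | W + Z > 8] = (13/5) / (33/80) = 208/33.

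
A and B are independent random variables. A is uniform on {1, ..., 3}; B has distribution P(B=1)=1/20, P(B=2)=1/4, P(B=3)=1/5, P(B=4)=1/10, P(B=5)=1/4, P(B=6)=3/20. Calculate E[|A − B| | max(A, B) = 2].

P(max(A, B) = 2) = 11/60.
Summing |A−B|·P(x,y) over outcomes with max(A, B) = 2 gives 1/10.
E[|A − B| | max(A, B) = 2] = (1/10) / (11/60) = 6/11.

6/11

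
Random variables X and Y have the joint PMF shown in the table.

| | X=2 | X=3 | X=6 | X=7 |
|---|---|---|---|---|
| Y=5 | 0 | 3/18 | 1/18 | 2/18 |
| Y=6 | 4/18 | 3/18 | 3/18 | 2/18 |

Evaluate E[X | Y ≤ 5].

P(Y ≤ 5) = 1/3.
Σ X·P over the event = 3·(3/18) + 6·(1/18) + 7·(2/18) = 29/18.
E[X | Y ≤ 5] = (29/18) / (1/3) = 29/6.

29/6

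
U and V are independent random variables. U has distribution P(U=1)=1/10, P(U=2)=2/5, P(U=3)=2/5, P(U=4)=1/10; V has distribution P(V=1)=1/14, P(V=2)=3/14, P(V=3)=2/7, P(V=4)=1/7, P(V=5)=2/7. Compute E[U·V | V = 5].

25/2

P(V = 5) = 2/7.
Summing UV·P(x,y) over outcomes with V = 5 gives 25/7.
E[U·V | V = 5] = (25/7) / (2/7) = 25/2.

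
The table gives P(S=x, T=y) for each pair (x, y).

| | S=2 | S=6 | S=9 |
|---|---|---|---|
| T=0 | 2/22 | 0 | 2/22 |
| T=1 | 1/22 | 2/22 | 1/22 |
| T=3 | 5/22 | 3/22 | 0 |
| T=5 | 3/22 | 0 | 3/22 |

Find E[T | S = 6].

P(S = 6) = 5/22.
Σ T·P over the event = 1·(2/22) + 3·(3/22) = 1/2.
E[T | S = 6] = (1/2) / (5/22) = 11/5.

11/5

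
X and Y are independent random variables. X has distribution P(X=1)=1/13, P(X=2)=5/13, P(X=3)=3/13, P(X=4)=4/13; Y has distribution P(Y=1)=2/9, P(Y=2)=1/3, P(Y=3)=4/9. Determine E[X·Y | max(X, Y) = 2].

43/14

P(max(X, Y) = 2) = 28/117.
Summing XY·P(x,y) over outcomes with max(X, Y) = 2 gives 86/117.
E[X·Y | max(X, Y) = 2] = (86/117) / (28/117) = 43/14.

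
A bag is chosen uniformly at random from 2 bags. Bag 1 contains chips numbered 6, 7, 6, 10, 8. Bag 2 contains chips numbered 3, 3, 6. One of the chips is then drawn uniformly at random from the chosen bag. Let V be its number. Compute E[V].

E[V | bag 1] = (6+7+6+10+8)/5 = 37/5.
E[V | bag 2] = (3+3+6)/3 = 4.
By the law of total expectation,
E[V] = (1/2)·(37/5) + (1/2)·(4) = 57/10.

57/10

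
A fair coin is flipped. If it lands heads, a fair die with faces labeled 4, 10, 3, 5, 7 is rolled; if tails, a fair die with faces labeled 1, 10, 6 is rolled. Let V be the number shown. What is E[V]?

86/15

E[V | heads] = (4+10+3+5+7)/5 = 29/5.
E[V | tails] = (1+10+6)/3 = 17/3.
E[V] = (1/2)·(29/5) + (1/2)·(17/3) = 86/15.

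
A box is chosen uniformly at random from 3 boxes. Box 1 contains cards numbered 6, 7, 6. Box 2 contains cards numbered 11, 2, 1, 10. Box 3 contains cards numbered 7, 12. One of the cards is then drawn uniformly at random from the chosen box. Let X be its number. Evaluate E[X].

131/18

E[X | box 1] = (6+7+6)/3 = 19/3.
E[X | box 2] = (11+2+1+10)/4 = 6.
E[X | box 3] = (7+12)/2 = 19/2.
E[X] = (1/3)·(19/3) + (1/3)·(6) + (1/3)·(19/2) = 131/18.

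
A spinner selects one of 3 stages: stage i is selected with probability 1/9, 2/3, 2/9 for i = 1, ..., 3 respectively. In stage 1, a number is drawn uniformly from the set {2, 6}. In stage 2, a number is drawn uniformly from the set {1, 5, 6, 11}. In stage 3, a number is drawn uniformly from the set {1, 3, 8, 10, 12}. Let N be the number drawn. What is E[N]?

E[N | stage 1] = (2+6)/2 = 4.
E[N | stage 2] = (1+5+6+11)/4 = 23/4.
E[N | stage 3] = (1+3+8+10+12)/5 = 34/5.
By the law of total expectation,
E[N] = (1/9)·(4) + (2/3)·(23/4) + (2/9)·(34/5) = 521/90.

521/90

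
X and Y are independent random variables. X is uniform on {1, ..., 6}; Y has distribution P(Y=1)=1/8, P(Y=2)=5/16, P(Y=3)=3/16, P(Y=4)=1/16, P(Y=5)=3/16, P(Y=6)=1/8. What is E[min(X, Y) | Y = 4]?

3

P(Y = 4) = 1/16.
Summing min(X,Y)·P(x,y) over outcomes with Y = 4 gives 3/16.
E[min(X, Y) | Y = 4] = (3/16) / (1/16) = 3.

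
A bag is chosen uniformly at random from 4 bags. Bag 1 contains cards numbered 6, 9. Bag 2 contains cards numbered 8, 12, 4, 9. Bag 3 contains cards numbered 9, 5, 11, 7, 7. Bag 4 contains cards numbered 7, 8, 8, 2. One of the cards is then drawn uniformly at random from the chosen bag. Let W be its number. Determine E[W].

E[W | bag 1] = (6+9)/2 = 15/2.
E[W | bag 2] = (8+12+4+9)/4 = 33/4.
E[W | bag 3] = (9+5+11+7+7)/5 = 39/5.
E[W | bag 4] = (7+8+8+2)/4 = 25/4.
By the law of total expectation,
E[W] = (1/4)·(15/2) + (1/4)·(33/4) + (1/4)·(39/5) + (1/4)·(25/4) = 149/20.

149/20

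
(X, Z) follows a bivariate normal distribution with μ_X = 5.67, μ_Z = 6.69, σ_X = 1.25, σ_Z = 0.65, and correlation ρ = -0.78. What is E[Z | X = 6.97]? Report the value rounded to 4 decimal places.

The regression of Z on X has slope ρ·σ_Z/σ_X and passes through (μ_X, μ_Z).
E[Z | X=6.97] = 6.69 + (-0.78)·(0.65/1.25)·(6.97 − (5.67)) = 6.69 + (-0.4056)·(1.3) = 6.1627.

6.1627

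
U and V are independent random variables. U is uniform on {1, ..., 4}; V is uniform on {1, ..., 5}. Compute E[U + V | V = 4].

13/2

Outcomes with V = 4: (1,4), (2,4), (3,4), (4,4), each with probability 1/20.
E[U + V | V = 4] = (5 + 6 + 7 + 8) / 4 = 13/2.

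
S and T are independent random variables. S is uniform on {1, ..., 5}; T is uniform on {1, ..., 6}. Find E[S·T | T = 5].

Outcomes with T = 5: (1,5), (2,5), (3,5), (4,5), (5,5), each with probability 1/30.
E[S·T | T = 5] = (5 + 10 + 15 + 20 + 25) / 5 = 15.

15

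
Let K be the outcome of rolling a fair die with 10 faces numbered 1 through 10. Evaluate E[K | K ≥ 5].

Given K ≥ 5, K is equally likely to be any of {5, 6, 7, 8, 9, 10}.
E[K | K ≥ 5] = (5 + 6 + 7 + 8 + 9 + 10) / 6 = 15/2.

15/2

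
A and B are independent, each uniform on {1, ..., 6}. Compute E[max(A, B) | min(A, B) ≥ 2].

P(min(A, B) ≥ 2) = 25/36.
Summing max(A,B)·P(x,y) over outcomes with min(A, B) ≥ 2 gives 10/3.
E[max(A, B) | min(A, B) ≥ 2] = (10/3) / (25/36) = 24/5.

24/5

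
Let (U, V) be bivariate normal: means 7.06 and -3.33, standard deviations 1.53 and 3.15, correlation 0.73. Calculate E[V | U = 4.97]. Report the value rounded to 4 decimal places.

E[V | U=x] = μ_V + ρ(σ_V/σ_U)(x − μ_U) for jointly normal variables.
E[V | U=4.97] = -3.33 + (0.73)·(3.15/1.53)·(4.97 − (7.06)) = -3.33 + (1.5029)·(-2.09) = -6.4711.

-6.4711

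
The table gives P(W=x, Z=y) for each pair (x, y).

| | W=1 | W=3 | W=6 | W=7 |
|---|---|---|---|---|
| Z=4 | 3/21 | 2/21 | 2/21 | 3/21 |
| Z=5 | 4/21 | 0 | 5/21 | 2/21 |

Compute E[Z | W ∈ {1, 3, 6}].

73/16

P(W ∈ {1, 3, 6}) = 16/21.
Σ Z·P over the event = 4·(3/21) + 5·(4/21) + 4·(2/21) + 4·(2/21) + 5·(5/21) = 73/21.
E[Z | W ∈ {1, 3, 6}] = (73/21) / (16/21) = 73/16.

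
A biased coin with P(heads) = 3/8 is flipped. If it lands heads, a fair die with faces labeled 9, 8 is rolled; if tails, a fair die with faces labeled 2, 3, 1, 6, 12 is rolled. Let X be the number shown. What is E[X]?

E[X | heads] = (9+8)/2 = 17/2.
E[X | tails] = (2+3+1+6+12)/5 = 24/5.
By the law of total expectation,
E[X] = (3/8)·(17/2) + (5/8)·(24/5) = 99/16.

99/16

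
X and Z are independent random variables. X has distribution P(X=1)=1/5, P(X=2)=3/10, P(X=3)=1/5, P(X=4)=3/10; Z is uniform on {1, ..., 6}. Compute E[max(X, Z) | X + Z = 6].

P(X + Z = 6) = 1/6.
Summing max(X,Z)·P(x,y) over outcomes with X + Z = 6 gives 2/3.
E[max(X, Z) | X + Z = 6] = (2/3) / (1/6) = 4.

4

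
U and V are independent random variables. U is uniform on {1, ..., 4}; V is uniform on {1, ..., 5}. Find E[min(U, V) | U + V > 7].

Outcomes with U + V > 7: (3,5), (4,4), (4,5), each with probability 1/20.
E[min(U, V) | U + V > 7] = (3 + 4 + 4) / 3 = 11/3.

11/3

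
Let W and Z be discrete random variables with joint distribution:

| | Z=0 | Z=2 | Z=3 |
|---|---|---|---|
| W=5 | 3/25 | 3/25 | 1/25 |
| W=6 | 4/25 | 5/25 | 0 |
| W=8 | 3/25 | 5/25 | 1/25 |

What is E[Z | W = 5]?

9/7

P(W = 5) = 7/25.
Σ Z·P over the event = 0·(3/25) + 2·(3/25) + 3·(1/25) = 9/25.
E[Z | W = 5] = (9/25) / (7/25) = 9/7.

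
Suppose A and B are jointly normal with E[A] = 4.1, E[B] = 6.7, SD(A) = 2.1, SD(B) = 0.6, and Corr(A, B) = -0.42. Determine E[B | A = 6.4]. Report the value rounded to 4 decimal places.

6.4240

The regression of B on A has slope ρ·σ_B/σ_A and passes through (μ_A, μ_B).
E[B | A=6.4] = 6.7 + (-0.42)·(0.6/2.1)·(6.4 − (4.1)) = 6.7 + (-0.12)·(2.3) = 6.4240.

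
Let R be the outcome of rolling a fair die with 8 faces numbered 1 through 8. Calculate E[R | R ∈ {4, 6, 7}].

17/3

P(R ∈ {4, 6, 7}) = 3/8.
Σ over the event: 4·1/8 + 6·1/8 + 7·1/8 = 17/8.
E[R | R ∈ {4, 6, 7}] = (17/8) / (3/8) = 17/3.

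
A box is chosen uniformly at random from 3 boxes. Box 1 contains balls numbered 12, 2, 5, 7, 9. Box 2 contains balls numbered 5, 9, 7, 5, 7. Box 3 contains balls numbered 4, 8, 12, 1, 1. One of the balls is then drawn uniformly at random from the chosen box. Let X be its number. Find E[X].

E[X | box 1] = (12+2+5+7+9)/5 = 7.
E[X | box 2] = (5+9+7+5+7)/5 = 33/5.
E[X | box 3] = (4+8+12+1+1)/5 = 26/5.
By the law of total expectation,
E[X] = (1/3)·(7) + (1/3)·(33/5) + (1/3)·(26/5) = 94/15.

94/15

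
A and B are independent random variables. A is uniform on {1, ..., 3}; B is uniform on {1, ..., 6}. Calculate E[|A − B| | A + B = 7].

Outcomes with A + B = 7: (1,6), (2,5), (3,4), each with probability 1/18.
E[|A − B| | A + B = 7] = (5 + 3 + 1) / 3 = 3.

3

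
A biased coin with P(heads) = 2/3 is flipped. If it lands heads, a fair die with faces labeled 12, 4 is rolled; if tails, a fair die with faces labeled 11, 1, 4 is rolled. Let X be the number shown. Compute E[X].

64/9

E[X | heads] = (12+4)/2 = 8.
E[X | tails] = (11+1+4)/3 = 16/3.
E[X] = (2/3)·(8) + (1/3)·(16/3) = 64/9.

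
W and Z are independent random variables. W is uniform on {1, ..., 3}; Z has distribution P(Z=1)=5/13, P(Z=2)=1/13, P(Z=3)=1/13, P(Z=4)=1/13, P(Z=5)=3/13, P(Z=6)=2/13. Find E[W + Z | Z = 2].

4

P(Z = 2) = 1/13.
Summing (W+Z)·P(x,y) over outcomes with Z = 2 gives 4/13.
E[W + Z | Z = 2] = (4/13) / (1/13) = 4.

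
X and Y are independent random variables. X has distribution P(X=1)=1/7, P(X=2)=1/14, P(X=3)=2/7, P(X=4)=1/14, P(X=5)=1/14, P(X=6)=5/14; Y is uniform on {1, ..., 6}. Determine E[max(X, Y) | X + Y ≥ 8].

P(X + Y ≥ 8) = 41/84.
Summing max(X,Y)·P(x,y) over outcomes with X + Y ≥ 8 gives 59/21.
E[max(X, Y) | X + Y ≥ 8] = (59/21) / (41/84) = 236/41.

236/41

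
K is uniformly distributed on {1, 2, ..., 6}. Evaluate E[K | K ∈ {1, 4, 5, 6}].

P(K ∈ {1, 4, 5, 6}) = 2/3.
Σ over the event: 1·1/6 + 4·1/6 + 5·1/6 + 6·1/6 = 8/3.
E[K | K ∈ {1, 4, 5, 6}] = (8/3) / (2/3) = 4.

4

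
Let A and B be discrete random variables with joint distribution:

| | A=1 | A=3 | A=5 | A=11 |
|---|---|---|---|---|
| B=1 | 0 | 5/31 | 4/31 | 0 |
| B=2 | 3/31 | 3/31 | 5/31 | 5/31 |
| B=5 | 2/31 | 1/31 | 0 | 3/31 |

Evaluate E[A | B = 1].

P(B = 1) = 9/31.
Σ A·P over the event = 3·(5/31) + 5·(4/31) = 35/31.
E[A | B = 1] = (35/31) / (9/31) = 35/9.

35/9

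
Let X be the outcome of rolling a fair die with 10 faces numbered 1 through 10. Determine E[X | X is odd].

5

Given X is odd, X is equally likely to be any of {1, 3, 5, 7, 9}.
E[X | X is odd] = (1 + 3 + 5 + 7 + 9) / 5 = 5.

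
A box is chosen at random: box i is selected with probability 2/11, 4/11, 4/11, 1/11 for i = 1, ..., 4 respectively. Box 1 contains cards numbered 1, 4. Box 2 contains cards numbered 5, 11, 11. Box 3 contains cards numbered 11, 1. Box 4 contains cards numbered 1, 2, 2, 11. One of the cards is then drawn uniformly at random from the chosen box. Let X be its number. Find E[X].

69/11

E[X | box 1] = (1+4)/2 = 5/2.
E[X | box 2] = (5+11+11)/3 = 9.
E[X | box 3] = (11+1)/2 = 6.
E[X | box 4] = (1+2+2+11)/4 = 4.
By the law of total expectation,
E[X] = (2/11)·(5/2) + (4/11)·(9) + (4/11)·(6) + (1/11)·(4) = 69/11.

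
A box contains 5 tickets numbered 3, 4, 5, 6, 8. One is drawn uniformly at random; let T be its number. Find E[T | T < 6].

P(T < 6) = 3/5.
Σ over the event: 3·1/5 + 4·1/5 + 5·1/5 = 12/5.
E[T | T < 6] = (12/5) / (3/5) = 4.

4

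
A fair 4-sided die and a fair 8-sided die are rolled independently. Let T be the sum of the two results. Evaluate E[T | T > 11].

P(T > 11) = 1/32.
Σ over the event: 12·1/32 = 3/8.
E[T | T > 11] = (3/8) / (1/32) = 12.

12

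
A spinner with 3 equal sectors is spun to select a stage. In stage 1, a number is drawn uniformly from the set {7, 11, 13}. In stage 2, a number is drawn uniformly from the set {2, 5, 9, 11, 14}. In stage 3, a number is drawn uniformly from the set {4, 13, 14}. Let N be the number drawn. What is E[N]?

E[N | stage 1] = (7+11+13)/3 = 31/3.
E[N | stage 2] = (2+5+9+11+14)/5 = 41/5.
E[N | stage 3] = (4+13+14)/3 = 31/3.
By the law of total expectation,
E[N] = (1/3)·(31/3) + (1/3)·(41/5) + (1/3)·(31/3) = 433/45.

433/45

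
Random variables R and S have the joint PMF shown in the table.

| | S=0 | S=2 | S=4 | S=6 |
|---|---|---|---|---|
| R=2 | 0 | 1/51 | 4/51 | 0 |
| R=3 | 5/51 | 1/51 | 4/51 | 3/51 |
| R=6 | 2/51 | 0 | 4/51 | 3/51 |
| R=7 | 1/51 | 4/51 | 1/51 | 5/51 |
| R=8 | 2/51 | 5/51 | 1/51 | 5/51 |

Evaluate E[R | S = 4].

P(S = 4) = 14/51.
Σ R·P over the event = 2·(4/51) + 3·(4/51) + 6·(4/51) + 7·(1/51) + 8·(1/51) = 59/51.
E[R | S = 4] = (59/51) / (14/51) = 59/14.

59/14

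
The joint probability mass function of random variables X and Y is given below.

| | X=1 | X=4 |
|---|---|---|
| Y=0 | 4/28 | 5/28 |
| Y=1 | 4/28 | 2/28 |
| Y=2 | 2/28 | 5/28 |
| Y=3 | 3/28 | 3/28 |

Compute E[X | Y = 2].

22/7

P(Y = 2) = 1/4.
Σ X·P over the event = 1·(2/28) + 4·(5/28) = 11/14.
E[X | Y = 2] = (11/14) / (1/4) = 22/7.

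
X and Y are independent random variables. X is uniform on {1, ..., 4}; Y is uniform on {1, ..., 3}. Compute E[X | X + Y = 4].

Outcomes with X + Y = 4: (1,3), (2,2), (3,1), each with probability 1/12.
E[X | X + Y = 4] = (1 + 2 + 3) / 3 = 2.

2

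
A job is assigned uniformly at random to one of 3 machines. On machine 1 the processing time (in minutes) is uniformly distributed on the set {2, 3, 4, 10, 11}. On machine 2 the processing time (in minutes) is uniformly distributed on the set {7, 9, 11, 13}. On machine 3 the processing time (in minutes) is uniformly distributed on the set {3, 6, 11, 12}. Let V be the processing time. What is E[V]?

E[V | machine 1] = (2+3+4+10+11)/5 = 6.
E[V | machine 2] = (7+9+11+13)/4 = 10.
E[V | machine 3] = (3+6+11+12)/4 = 8.
E[V] = (1/3)·(6) + (1/3)·(10) + (1/3)·(8) = 8.

8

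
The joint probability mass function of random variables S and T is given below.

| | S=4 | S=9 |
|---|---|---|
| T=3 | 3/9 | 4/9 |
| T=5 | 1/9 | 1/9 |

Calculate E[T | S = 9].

P(S = 9) = 5/9.
Σ T·P over the event = 3·(4/9) + 5·(1/9) = 17/9.
E[T | S = 9] = (17/9) / (5/9) = 17/5.

17/5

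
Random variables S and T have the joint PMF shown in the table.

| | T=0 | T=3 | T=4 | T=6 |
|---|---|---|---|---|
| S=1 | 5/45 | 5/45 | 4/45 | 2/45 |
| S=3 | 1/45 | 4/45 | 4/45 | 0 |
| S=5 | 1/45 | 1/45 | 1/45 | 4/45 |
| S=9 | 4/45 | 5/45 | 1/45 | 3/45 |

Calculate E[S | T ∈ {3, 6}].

P(T ∈ {3, 6}) = 8/15.
Σ S·P over the event = 1·(5/45) + 1·(2/45) + 3·(4/45) + 5·(1/45) + 5·(4/45) + 9·(5/45) + 9·(3/45) = 116/45.
E[S | T ∈ {3, 6}] = (116/45) / (8/15) = 29/6.

29/6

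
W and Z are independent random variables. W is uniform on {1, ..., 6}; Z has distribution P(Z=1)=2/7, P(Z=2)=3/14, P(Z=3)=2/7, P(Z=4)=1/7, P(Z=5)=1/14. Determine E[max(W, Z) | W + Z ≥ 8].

P(W + Z ≥ 8) = 1/4.
Summing max(W,Z)·P(x,y) over outcomes with W + Z ≥ 8 gives 113/84.
E[max(W, Z) | W + Z ≥ 8] = (113/84) / (1/4) = 113/21.

113/21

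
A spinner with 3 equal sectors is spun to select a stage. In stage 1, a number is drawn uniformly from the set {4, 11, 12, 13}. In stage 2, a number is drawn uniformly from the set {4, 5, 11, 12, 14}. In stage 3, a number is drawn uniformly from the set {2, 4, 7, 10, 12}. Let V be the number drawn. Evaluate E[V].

131/15

E[V | stage 1] = (4+11+12+13)/4 = 10.
E[V | stage 2] = (4+5+11+12+14)/5 = 46/5.
E[V | stage 3] = (2+4+7+10+12)/5 = 7.
By the law of total expectation,
E[V] = (1/3)·(10) + (1/3)·(46/5) + (1/3)·(7) = 131/15.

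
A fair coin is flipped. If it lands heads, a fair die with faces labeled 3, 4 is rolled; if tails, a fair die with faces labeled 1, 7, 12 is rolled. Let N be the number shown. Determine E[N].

61/12

E[N | heads] = (3+4)/2 = 7/2.
E[N | tails] = (1+7+12)/3 = 20/3.
By the law of total expectation,
E[N] = (1/2)·(7/2) + (1/2)·(20/3) = 61/12.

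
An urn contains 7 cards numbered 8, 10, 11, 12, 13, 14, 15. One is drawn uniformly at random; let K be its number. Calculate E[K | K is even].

11

P(K is even) = 4/7.
Σ over the event: 8·1/7 + 10·1/7 + 12·1/7 + 14·1/7 = 44/7.
E[K | K is even] = (44/7) / (4/7) = 11.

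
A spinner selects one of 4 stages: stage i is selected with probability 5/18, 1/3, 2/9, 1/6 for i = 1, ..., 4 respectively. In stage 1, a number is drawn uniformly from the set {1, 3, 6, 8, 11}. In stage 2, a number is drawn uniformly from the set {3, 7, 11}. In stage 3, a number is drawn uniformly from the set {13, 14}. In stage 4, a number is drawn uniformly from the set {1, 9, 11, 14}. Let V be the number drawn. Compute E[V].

605/72

E[V | stage 1] = (1+3+6+8+11)/5 = 29/5.
E[V | stage 2] = (3+7+11)/3 = 7.
E[V | stage 3] = (13+14)/2 = 27/2.
E[V | stage 4] = (1+9+11+14)/4 = 35/4.
E[V] = (5/18)·(29/5) + (1/3)·(7) + (2/9)·(27/2) + (1/6)·(35/4) = 605/72.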